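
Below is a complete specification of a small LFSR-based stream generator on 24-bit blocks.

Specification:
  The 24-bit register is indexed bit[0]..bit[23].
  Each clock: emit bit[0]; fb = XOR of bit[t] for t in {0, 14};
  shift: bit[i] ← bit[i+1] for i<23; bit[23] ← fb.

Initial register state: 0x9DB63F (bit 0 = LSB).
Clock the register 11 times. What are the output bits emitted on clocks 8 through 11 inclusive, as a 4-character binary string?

0011

reg_0 = 0x9DB63F
clock 1: out=1, reg = 0xCEDB1F
clock 2: out=1, reg = 0x676D8F
clock 3: out=1, reg = 0x33B6C7
clock 4: out=1, reg = 0x99DB63
clock 5: out=1, reg = 0x4CEDB1
clock 6: out=1, reg = 0x2676D8
clock 7: out=0, reg = 0x933B6C
clock 8: out=0, reg = 0x499DB6
clock 9: out=0, reg = 0x24CEDB
clock 10: out=1, reg = 0x12676D
clock 11: out=1, reg = 0x0933B6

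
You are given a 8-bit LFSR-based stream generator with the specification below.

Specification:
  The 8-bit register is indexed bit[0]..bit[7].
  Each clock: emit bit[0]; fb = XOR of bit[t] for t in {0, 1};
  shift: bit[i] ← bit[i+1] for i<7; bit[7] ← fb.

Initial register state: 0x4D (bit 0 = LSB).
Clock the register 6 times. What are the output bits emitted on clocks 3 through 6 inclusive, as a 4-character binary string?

reg_0 = 0x4D
clock 1: out=1, reg = 0xA6
clock 2: out=0, reg = 0xD3
clock 3: out=1, reg = 0x69
clock 4: out=1, reg = 0xB4
clock 5: out=0, reg = 0x5A
clock 6: out=0, reg = 0xAD

1100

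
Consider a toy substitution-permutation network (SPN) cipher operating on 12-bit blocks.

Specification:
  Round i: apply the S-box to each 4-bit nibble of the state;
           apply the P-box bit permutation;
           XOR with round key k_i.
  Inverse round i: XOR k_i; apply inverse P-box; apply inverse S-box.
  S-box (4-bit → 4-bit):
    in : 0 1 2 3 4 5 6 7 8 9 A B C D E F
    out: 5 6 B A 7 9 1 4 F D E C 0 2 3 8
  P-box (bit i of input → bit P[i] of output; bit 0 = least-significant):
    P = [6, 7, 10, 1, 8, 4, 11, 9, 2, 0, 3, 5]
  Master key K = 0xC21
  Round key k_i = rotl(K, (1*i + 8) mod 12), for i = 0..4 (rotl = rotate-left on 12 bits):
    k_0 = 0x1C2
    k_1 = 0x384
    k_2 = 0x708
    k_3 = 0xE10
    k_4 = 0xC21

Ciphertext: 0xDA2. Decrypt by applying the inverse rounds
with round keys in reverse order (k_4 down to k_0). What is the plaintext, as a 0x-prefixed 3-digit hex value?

0xE19

s_0 = ciphertext = 0xDA2
s_1 = InvRound(s_0, k_4) = 0xD63
s_2 = InvRound(s_1, k_3) = 0x325
s_3 = InvRound(s_2, k_2) = 0x8C7
s_4 = InvRound(s_3, k_1) = 0xD95
s_5 = InvRound(s_4, k_0) = 0xE19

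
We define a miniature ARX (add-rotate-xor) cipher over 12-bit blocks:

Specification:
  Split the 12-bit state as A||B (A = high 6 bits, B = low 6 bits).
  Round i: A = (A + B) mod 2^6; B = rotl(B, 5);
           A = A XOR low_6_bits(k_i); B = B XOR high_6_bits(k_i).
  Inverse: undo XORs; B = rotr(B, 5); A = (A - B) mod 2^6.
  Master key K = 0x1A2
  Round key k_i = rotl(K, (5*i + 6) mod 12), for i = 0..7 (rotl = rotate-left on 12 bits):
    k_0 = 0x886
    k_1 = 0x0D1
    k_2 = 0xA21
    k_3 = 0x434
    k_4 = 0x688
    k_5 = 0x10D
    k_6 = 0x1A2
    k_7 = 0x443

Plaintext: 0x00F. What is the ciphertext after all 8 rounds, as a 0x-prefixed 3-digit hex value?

s_0 = plaintext = 0x00F
s_1 = Round(s_0, k_0) = 0x245
s_2 = Round(s_1, k_1) = 0x7E1
s_3 = Round(s_2, k_2) = 0x858
s_4 = Round(s_3, k_3) = 0x35C
s_5 = Round(s_4, k_4) = 0x854
s_6 = Round(s_5, k_5) = 0xE0E
s_7 = Round(s_6, k_6) = 0x901
s_8 = Round(s_7, k_7) = 0x9B1

0x9B1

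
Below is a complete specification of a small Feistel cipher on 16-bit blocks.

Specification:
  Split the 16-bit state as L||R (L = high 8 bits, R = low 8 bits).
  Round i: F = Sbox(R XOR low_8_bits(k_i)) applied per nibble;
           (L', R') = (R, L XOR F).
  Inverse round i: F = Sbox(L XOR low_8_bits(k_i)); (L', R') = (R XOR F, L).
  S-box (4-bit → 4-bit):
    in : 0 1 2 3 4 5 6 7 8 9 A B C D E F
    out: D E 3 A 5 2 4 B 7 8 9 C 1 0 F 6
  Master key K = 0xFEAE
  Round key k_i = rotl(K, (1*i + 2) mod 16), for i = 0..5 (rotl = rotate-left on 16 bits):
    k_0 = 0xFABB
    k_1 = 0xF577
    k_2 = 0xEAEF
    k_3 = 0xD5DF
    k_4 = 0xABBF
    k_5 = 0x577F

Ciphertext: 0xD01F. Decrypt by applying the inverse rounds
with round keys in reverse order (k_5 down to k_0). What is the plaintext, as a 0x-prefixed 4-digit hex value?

0xE65C

s_0 = ciphertext = 0xD01F
s_1 = InvRound(s_0, k_5) = 0x89D0
s_2 = InvRound(s_1, k_4) = 0x7489
s_3 = InvRound(s_2, k_3) = 0x1574
s_4 = InvRound(s_3, k_2) = 0x1D15
s_5 = InvRound(s_4, k_1) = 0x5C1D
s_6 = InvRound(s_5, k_0) = 0xE65C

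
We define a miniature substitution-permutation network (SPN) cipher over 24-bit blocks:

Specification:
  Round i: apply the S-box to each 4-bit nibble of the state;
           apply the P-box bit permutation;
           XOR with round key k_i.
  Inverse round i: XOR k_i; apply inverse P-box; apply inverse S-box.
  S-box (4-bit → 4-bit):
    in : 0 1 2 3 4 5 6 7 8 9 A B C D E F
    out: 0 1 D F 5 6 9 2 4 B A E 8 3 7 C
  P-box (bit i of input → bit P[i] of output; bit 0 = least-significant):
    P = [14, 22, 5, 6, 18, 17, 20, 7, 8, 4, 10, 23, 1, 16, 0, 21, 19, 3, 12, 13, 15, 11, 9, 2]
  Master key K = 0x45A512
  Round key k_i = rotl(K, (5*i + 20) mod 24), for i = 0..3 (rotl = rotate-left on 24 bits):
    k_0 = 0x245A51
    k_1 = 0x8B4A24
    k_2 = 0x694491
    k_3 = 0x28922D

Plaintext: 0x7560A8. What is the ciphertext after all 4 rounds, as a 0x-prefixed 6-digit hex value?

0xE5905D

s_0 = plaintext = 0x7560A8
s_1 = Round(s_0, k_0) = 0x0642FB
s_2 = Round(s_1, k_1) = 0x536FC7
s_3 = Round(s_2, k_2) = 0x817A1B
s_4 = Round(s_3, k_3) = 0xE5905D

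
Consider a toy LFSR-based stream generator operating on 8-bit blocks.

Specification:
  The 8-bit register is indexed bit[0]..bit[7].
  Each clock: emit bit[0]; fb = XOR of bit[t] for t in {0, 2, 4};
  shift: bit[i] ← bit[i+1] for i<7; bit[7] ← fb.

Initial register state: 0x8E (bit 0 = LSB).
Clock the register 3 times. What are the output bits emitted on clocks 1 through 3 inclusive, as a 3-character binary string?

011

reg_0 = 0x8E
clock 1: out=0, reg = 0xC7
clock 2: out=1, reg = 0x63
clock 3: out=1, reg = 0xB1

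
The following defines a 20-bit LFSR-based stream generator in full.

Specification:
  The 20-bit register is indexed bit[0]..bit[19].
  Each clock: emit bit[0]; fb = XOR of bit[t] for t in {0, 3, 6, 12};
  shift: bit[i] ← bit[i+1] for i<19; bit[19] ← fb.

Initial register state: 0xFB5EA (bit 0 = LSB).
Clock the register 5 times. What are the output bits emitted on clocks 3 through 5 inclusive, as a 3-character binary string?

010

reg_0 = 0xFB5EA
clock 1: out=0, reg = 0xFDAF5
clock 2: out=1, reg = 0xFED7A
clock 3: out=0, reg = 0x7F6BD
clock 4: out=1, reg = 0xBFB5E
clock 5: out=0, reg = 0xDFDAF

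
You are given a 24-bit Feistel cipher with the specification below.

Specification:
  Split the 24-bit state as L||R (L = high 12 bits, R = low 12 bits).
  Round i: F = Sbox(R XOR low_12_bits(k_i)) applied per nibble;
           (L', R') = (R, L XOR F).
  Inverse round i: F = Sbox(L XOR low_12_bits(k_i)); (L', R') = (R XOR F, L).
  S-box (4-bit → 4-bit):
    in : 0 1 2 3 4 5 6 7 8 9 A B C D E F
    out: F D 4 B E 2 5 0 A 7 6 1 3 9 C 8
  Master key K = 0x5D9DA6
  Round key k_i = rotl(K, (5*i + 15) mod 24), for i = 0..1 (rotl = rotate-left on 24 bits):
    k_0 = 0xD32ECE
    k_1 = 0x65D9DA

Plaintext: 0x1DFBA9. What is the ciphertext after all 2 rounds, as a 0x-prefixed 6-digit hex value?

0x38FD8B

s_0 = plaintext = 0x1DFBA9
s_1 = Round(s_0, k_0) = 0xBA938F
s_2 = Round(s_1, k_1) = 0x38FD8B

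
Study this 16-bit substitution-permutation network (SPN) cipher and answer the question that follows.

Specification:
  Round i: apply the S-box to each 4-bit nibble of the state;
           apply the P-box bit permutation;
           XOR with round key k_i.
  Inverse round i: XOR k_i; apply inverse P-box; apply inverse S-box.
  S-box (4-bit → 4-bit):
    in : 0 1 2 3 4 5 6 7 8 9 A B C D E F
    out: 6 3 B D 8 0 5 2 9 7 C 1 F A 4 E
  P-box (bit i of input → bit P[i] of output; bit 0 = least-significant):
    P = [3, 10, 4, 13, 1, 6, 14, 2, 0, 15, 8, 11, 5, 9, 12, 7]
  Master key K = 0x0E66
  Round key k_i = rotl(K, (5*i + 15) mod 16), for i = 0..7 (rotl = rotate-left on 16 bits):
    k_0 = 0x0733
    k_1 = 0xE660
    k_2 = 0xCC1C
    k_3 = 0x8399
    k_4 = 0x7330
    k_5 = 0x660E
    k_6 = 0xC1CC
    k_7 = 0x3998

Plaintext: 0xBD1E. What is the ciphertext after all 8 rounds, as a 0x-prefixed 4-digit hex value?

0xC13D

s_0 = plaintext = 0xBD1E
s_1 = Round(s_0, k_0) = 0x8F41
s_2 = Round(s_1, k_1) = 0x6BCC
s_3 = Round(s_2, k_2) = 0xB863
s_4 = Round(s_3, k_3) = 0xEBA2
s_5 = Round(s_4, k_4) = 0x073D
s_6 = Round(s_5, k_5) = 0x9008
s_7 = Round(s_6, k_6) = 0x32A4
s_8 = Round(s_7, k_7) = 0xC13D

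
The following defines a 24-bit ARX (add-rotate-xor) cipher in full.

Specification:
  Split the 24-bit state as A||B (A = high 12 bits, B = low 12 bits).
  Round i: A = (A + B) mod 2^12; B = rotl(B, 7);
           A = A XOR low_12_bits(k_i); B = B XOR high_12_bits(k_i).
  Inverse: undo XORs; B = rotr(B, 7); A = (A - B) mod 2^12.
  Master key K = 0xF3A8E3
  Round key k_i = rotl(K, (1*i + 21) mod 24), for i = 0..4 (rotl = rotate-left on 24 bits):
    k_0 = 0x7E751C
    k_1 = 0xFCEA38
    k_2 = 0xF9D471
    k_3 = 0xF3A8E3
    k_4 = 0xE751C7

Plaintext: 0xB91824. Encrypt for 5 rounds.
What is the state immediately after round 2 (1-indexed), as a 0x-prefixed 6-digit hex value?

s_0 = plaintext = 0xB91824
s_1 = Round(s_0, k_0) = 0x6A95A6
s_2 = Round(s_1, k_1) = 0x677CE3
s_3 = Round(s_2, k_2) = 0x72BE7A
s_4 = Round(s_3, k_3) = 0xD46249
s_5 = Round(s_4, k_4) = 0xE48AE7

0x677CE3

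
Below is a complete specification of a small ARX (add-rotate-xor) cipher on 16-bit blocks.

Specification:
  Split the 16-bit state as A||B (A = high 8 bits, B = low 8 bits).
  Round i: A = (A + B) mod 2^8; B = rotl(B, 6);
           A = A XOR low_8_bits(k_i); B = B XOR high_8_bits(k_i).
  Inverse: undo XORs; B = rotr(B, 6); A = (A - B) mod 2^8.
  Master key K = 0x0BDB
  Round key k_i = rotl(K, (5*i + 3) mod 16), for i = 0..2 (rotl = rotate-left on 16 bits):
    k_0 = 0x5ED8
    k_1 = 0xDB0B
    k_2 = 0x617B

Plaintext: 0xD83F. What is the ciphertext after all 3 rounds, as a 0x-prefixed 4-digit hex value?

0x518E

s_0 = plaintext = 0xD83F
s_1 = Round(s_0, k_0) = 0xCF91
s_2 = Round(s_1, k_1) = 0x6BBF
s_3 = Round(s_2, k_2) = 0x518E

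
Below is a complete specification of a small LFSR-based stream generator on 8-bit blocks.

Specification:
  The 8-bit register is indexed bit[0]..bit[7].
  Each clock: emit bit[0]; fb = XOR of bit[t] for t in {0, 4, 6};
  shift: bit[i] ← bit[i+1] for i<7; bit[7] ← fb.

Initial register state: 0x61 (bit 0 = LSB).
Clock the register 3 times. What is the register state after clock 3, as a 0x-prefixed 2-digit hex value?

reg_0 = 0x61
clock 1: out=1, reg = 0x30
clock 2: out=0, reg = 0x98
clock 3: out=0, reg = 0xCC

0xCC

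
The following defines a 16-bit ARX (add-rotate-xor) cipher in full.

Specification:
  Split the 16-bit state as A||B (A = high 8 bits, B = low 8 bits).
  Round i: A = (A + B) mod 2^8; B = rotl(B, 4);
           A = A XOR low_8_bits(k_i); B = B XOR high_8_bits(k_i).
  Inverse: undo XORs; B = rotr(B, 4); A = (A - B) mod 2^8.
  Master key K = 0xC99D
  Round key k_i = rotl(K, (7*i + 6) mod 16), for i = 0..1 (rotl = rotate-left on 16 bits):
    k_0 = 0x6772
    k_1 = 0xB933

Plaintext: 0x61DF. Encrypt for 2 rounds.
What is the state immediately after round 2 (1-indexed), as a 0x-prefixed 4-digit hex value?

0xFF10

s_0 = plaintext = 0x61DF
s_1 = Round(s_0, k_0) = 0x329A
s_2 = Round(s_1, k_1) = 0xFF10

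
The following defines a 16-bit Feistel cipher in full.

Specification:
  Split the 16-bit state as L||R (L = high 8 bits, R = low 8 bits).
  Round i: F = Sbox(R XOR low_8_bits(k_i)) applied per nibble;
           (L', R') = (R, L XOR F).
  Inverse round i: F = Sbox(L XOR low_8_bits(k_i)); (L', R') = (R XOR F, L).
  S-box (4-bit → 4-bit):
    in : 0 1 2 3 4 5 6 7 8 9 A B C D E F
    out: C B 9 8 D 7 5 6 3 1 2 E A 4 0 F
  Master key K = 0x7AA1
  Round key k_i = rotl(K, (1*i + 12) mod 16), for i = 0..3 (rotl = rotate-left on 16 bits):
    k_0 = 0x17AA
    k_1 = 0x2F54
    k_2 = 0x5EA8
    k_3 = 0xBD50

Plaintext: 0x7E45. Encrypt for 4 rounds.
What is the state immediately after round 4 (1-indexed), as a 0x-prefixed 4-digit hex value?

0x130A

s_0 = plaintext = 0x7E45
s_1 = Round(s_0, k_0) = 0x4571
s_2 = Round(s_1, k_1) = 0x71D2
s_3 = Round(s_2, k_2) = 0xD213
s_4 = Round(s_3, k_3) = 0x130A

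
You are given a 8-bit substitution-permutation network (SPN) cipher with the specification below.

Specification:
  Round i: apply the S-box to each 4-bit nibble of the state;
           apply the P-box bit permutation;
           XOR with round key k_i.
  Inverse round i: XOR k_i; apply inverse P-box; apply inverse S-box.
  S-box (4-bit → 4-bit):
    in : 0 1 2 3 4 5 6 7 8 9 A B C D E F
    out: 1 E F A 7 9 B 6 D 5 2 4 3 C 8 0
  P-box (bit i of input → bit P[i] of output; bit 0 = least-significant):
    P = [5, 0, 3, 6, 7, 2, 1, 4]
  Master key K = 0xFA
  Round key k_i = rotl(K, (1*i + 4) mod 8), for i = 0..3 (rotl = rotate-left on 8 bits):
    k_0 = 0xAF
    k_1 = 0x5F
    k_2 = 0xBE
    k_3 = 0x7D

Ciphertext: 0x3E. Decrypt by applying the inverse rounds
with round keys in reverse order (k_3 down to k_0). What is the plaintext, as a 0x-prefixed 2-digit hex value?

s_0 = ciphertext = 0x3E
s_1 = InvRound(s_0, k_3) = 0xB3
s_2 = InvRound(s_1, k_2) = 0xA7
s_3 = InvRound(s_2, k_1) = 0x58
s_4 = InvRound(s_3, k_0) = 0x26

0x26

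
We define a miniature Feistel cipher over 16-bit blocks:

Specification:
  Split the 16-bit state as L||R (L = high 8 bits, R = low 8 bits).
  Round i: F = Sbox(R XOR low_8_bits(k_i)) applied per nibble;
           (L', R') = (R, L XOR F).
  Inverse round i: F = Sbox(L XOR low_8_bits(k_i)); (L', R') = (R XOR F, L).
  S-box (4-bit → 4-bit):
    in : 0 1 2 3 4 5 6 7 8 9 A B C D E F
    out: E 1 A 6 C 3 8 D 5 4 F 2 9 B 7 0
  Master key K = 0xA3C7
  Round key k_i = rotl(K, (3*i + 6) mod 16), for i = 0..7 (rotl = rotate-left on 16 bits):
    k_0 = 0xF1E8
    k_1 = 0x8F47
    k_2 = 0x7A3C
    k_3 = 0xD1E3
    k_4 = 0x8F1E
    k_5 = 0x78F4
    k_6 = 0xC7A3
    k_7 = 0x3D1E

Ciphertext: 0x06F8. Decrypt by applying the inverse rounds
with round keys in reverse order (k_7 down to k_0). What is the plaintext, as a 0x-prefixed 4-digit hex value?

0xF3F8

s_0 = ciphertext = 0x06F8
s_1 = InvRound(s_0, k_7) = 0xED06
s_2 = InvRound(s_1, k_6) = 0xC1ED
s_3 = InvRound(s_2, k_5) = 0x8EC1
s_4 = InvRound(s_3, k_4) = 0x8F8E
s_5 = InvRound(s_4, k_3) = 0x078F
s_6 = InvRound(s_5, k_2) = 0xED07
s_7 = InvRound(s_6, k_1) = 0xF8ED
s_8 = InvRound(s_7, k_0) = 0xF3F8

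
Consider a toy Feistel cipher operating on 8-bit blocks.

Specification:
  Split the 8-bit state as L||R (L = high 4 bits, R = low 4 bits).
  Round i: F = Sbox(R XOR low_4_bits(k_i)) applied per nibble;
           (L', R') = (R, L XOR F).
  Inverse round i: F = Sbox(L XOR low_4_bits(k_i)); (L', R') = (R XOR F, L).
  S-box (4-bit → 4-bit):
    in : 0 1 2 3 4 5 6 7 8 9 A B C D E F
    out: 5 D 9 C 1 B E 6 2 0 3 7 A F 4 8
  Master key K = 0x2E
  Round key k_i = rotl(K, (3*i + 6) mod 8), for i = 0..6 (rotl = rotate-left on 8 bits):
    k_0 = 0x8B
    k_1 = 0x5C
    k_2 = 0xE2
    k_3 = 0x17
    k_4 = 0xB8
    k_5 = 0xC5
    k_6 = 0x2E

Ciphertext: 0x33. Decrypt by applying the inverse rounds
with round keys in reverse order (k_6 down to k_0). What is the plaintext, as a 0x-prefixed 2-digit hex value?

s_0 = ciphertext = 0x33
s_1 = InvRound(s_0, k_6) = 0xC3
s_2 = InvRound(s_1, k_5) = 0x3C
s_3 = InvRound(s_2, k_4) = 0xB3
s_4 = InvRound(s_3, k_3) = 0x9B
s_5 = InvRound(s_4, k_2) = 0xC9
s_6 = InvRound(s_5, k_1) = 0xCC
s_7 = InvRound(s_6, k_0) = 0xAC

0xAC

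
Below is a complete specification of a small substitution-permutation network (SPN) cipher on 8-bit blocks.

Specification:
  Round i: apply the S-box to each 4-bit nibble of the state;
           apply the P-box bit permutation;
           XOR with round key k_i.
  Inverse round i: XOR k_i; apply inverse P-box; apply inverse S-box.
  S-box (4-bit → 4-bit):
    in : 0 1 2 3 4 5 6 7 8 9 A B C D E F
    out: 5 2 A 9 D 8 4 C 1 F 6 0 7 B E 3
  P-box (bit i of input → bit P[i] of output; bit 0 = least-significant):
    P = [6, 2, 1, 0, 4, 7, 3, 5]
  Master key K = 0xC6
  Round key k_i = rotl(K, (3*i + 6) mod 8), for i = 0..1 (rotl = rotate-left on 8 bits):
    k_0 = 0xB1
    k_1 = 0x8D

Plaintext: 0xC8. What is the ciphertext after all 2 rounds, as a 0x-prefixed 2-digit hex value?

0xC2

s_0 = plaintext = 0xC8
s_1 = Round(s_0, k_0) = 0x69
s_2 = Round(s_1, k_1) = 0xC2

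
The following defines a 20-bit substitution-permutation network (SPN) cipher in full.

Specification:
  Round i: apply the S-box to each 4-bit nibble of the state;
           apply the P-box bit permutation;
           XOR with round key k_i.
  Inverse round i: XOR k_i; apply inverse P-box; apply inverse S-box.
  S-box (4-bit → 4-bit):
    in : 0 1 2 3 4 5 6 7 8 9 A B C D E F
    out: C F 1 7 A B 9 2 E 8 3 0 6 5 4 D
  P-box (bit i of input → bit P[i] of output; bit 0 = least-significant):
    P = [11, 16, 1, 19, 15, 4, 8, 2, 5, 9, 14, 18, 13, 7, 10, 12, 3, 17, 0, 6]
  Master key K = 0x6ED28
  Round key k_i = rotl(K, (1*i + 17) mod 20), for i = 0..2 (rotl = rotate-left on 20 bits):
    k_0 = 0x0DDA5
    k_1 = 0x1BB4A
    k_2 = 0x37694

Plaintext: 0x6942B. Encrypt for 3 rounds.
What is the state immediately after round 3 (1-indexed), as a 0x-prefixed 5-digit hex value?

0x8F2A6

s_0 = plaintext = 0x6942B
s_1 = Round(s_0, k_0) = 0x44FED
s_2 = Round(s_1, k_1) = 0x7E2A8
s_3 = Round(s_2, k_2) = 0x8F2A6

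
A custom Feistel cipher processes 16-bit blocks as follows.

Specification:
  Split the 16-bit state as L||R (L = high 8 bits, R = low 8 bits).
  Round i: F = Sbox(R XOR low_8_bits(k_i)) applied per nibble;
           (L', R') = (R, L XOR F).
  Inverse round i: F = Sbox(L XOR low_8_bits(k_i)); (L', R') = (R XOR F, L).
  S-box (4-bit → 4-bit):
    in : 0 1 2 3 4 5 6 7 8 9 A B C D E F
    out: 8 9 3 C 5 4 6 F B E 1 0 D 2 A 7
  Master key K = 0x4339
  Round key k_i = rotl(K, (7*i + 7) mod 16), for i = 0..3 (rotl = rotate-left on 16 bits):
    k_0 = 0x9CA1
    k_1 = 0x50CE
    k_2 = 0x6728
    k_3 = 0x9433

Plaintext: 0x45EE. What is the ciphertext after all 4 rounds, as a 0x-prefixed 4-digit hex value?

s_0 = plaintext = 0x45EE
s_1 = Round(s_0, k_0) = 0xEE12
s_2 = Round(s_1, k_1) = 0x12C3
s_3 = Round(s_2, k_2) = 0xC3B2
s_4 = Round(s_3, k_3) = 0xB27A

0xB27A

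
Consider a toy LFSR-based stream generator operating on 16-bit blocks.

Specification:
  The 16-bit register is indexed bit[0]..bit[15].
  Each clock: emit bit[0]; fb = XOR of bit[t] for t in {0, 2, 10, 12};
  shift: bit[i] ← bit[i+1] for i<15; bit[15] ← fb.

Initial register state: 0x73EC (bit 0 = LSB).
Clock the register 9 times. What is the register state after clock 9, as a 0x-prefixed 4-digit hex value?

reg_0 = 0x73EC
clock 1: out=0, reg = 0x39F6
clock 2: out=0, reg = 0x1CFB
clock 3: out=1, reg = 0x8E7D
clock 4: out=1, reg = 0xC73E
clock 5: out=0, reg = 0x639F
clock 6: out=1, reg = 0x31CF
clock 7: out=1, reg = 0x98E7
clock 8: out=1, reg = 0xCC73
clock 9: out=1, reg = 0x6639

0x6639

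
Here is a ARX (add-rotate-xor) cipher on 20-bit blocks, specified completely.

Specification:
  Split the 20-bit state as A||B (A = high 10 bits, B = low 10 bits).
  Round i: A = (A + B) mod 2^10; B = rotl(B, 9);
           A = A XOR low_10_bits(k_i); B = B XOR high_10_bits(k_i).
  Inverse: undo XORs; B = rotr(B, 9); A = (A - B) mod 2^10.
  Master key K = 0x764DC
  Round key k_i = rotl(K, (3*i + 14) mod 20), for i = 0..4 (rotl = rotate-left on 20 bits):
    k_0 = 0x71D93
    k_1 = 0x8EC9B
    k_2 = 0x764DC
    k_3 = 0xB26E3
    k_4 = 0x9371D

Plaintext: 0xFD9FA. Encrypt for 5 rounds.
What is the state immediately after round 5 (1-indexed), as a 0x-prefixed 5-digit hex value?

s_0 = plaintext = 0xFD9FA
s_1 = Round(s_0, k_0) = 0x18D3A
s_2 = Round(s_1, k_1) = 0x41AA6
s_3 = Round(s_2, k_2) = 0xDC08A
s_4 = Round(s_3, k_3) = 0x4668C
s_5 = Round(s_4, k_4) = 0x2E30B

0x2E30B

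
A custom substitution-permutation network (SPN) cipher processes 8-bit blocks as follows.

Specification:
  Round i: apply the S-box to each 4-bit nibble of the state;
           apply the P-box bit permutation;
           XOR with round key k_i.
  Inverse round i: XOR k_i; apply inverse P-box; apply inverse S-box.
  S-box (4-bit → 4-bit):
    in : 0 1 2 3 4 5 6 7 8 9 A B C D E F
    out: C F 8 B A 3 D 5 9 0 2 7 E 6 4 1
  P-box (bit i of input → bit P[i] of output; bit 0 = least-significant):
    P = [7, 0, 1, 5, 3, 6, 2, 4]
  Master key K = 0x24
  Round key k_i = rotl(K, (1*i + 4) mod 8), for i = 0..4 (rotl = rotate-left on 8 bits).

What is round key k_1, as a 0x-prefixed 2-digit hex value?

0x84

K = 0x24
k_0 = rotl(K, (1*0+4) mod 8) = rotl(K, 4) = 0x42
k_1 = rotl(K, (1*1+4) mod 8) = rotl(K, 5) = 0x84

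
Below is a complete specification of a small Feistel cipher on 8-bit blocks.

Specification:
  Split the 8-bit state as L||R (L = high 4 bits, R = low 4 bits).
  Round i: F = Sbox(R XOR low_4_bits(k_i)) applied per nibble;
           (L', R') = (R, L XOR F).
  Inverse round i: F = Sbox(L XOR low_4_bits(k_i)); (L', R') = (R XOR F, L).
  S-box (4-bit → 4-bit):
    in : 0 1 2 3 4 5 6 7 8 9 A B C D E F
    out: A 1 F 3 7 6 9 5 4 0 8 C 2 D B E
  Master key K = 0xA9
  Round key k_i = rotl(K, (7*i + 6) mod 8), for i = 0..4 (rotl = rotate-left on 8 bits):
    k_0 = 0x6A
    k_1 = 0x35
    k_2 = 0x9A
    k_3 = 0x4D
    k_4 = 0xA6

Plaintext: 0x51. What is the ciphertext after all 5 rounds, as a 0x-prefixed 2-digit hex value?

s_0 = plaintext = 0x51
s_1 = Round(s_0, k_0) = 0x19
s_2 = Round(s_1, k_1) = 0x93
s_3 = Round(s_2, k_2) = 0x39
s_4 = Round(s_3, k_3) = 0x94
s_5 = Round(s_4, k_4) = 0x46

0x46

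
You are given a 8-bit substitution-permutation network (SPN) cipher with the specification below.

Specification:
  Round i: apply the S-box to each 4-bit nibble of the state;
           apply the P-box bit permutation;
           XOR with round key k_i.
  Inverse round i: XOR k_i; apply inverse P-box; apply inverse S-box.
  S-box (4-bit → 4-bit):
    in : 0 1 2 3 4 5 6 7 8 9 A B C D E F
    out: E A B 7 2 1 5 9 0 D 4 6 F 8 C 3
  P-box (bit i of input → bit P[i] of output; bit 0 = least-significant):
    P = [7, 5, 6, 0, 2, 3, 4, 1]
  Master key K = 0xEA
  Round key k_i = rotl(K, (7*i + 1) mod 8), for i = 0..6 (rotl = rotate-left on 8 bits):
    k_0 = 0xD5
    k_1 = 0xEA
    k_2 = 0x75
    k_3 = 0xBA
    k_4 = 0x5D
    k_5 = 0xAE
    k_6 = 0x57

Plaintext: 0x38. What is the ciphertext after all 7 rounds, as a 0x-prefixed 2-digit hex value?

s_0 = plaintext = 0x38
s_1 = Round(s_0, k_0) = 0xC9
s_2 = Round(s_1, k_1) = 0x35
s_3 = Round(s_2, k_2) = 0xE9
s_4 = Round(s_3, k_3) = 0x69
s_5 = Round(s_4, k_4) = 0x88
s_6 = Round(s_5, k_5) = 0xAE
s_7 = Round(s_6, k_6) = 0x06

0x06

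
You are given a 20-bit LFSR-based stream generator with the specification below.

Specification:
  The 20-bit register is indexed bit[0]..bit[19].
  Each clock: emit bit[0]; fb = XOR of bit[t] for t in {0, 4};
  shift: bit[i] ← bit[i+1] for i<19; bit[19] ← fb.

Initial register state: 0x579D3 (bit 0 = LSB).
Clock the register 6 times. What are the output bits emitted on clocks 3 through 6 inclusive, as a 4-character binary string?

0010

reg_0 = 0x579D3
clock 1: out=1, reg = 0x2BCE9
clock 2: out=1, reg = 0x95E74
clock 3: out=0, reg = 0xCAF3A
clock 4: out=0, reg = 0xE579D
clock 5: out=1, reg = 0x72BCE
clock 6: out=0, reg = 0x395E7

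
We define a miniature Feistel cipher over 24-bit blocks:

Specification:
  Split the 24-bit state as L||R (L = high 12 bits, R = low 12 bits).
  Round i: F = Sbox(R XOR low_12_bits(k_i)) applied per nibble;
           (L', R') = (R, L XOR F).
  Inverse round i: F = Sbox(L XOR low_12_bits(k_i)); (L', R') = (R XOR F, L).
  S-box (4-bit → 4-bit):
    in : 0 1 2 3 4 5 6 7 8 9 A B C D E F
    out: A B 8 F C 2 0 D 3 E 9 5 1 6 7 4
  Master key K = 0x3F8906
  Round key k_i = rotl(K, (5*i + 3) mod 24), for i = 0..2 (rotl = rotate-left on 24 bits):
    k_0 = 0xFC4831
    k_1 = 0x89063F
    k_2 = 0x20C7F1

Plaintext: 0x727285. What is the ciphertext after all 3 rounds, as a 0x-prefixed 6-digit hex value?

0x149E28

s_0 = plaintext = 0x727285
s_1 = Round(s_0, k_0) = 0x285E7B
s_2 = Round(s_1, k_1) = 0xE7B149
s_3 = Round(s_2, k_2) = 0x149E28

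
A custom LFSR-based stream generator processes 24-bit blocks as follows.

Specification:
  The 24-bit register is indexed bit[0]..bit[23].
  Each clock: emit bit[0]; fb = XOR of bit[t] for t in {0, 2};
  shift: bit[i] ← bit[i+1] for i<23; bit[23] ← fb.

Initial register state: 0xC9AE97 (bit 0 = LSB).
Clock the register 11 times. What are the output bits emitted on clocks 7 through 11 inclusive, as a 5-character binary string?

reg_0 = 0xC9AE97
clock 1: out=1, reg = 0x64D74B
clock 2: out=1, reg = 0xB26BA5
clock 3: out=1, reg = 0x5935D2
clock 4: out=0, reg = 0x2C9AE9
clock 5: out=1, reg = 0x964D74
clock 6: out=0, reg = 0xCB26BA
clock 7: out=0, reg = 0x65935D
clock 8: out=1, reg = 0x32C9AE
clock 9: out=0, reg = 0x9964D7
clock 10: out=1, reg = 0x4CB26B
clock 11: out=1, reg = 0xA65935

01011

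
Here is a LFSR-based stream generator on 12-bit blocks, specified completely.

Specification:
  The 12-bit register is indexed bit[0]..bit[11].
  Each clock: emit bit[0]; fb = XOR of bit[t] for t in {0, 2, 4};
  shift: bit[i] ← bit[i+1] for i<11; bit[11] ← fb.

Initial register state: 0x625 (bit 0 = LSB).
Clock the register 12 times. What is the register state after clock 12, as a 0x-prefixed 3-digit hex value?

0x1CE

reg_0 = 0x625
clock 1: out=1, reg = 0x312
clock 2: out=0, reg = 0x989
clock 3: out=1, reg = 0xCC4
clock 4: out=0, reg = 0xE62
clock 5: out=0, reg = 0x731
clock 6: out=1, reg = 0x398
clock 7: out=0, reg = 0x9CC
clock 8: out=0, reg = 0xCE6
clock 9: out=0, reg = 0xE73
clock 10: out=1, reg = 0x739
clock 11: out=1, reg = 0x39C
clock 12: out=0, reg = 0x1CE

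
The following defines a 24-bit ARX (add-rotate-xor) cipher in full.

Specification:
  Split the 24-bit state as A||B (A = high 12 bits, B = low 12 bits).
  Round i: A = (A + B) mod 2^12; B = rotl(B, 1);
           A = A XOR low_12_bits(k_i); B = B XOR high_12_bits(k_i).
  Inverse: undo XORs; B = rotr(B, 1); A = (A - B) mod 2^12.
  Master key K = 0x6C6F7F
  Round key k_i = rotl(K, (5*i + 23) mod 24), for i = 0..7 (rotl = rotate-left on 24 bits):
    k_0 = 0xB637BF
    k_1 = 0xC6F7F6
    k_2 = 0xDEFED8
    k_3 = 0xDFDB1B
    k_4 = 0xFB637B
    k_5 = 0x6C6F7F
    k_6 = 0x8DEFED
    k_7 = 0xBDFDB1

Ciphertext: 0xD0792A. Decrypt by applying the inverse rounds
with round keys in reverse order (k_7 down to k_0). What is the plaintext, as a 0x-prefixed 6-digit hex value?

s_0 = ciphertext = 0xD0792A
s_1 = InvRound(s_0, k_7) = 0x73C97A
s_2 = InvRound(s_1, k_6) = 0x7FF0D2
s_3 = InvRound(s_2, k_5) = 0x57630A
s_4 = InvRound(s_3, k_4) = 0xFAF65E
s_5 = InvRound(s_4, k_3) = 0x6E3DD1
s_6 = InvRound(s_5, k_2) = 0x81C01F
s_7 = InvRound(s_6, k_1) = 0x9B2638
s_8 = InvRound(s_7, k_0) = 0xF60EAD

0xF60EAD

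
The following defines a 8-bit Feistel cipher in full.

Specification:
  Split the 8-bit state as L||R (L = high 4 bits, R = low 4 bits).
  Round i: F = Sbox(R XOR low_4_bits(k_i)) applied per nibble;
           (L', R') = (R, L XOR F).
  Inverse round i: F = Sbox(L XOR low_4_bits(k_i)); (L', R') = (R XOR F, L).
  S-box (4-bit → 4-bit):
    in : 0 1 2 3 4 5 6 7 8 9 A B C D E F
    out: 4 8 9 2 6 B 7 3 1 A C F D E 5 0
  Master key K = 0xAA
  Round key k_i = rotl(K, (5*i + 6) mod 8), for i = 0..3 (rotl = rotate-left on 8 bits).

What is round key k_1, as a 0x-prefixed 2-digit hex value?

0x55

K = 0xAA
k_0 = rotl(K, (5*0+6) mod 8) = rotl(K, 6) = 0xAA
k_1 = rotl(K, (5*1+6) mod 8) = rotl(K, 3) = 0x55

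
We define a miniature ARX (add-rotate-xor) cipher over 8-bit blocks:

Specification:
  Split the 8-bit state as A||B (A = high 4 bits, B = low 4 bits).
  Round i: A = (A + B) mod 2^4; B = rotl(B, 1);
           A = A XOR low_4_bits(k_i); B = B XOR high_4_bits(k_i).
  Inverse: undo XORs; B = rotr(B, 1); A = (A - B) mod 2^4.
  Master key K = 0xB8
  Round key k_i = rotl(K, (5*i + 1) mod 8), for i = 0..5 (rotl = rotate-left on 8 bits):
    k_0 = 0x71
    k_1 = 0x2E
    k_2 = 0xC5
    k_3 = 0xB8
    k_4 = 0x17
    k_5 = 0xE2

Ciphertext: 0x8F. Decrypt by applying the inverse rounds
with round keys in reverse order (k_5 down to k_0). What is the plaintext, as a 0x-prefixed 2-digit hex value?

s_0 = ciphertext = 0x8F
s_1 = InvRound(s_0, k_5) = 0x28
s_2 = InvRound(s_1, k_4) = 0x9C
s_3 = InvRound(s_2, k_3) = 0x6B
s_4 = InvRound(s_3, k_2) = 0x8B
s_5 = InvRound(s_4, k_1) = 0xAC
s_6 = InvRound(s_5, k_0) = 0xED

0xED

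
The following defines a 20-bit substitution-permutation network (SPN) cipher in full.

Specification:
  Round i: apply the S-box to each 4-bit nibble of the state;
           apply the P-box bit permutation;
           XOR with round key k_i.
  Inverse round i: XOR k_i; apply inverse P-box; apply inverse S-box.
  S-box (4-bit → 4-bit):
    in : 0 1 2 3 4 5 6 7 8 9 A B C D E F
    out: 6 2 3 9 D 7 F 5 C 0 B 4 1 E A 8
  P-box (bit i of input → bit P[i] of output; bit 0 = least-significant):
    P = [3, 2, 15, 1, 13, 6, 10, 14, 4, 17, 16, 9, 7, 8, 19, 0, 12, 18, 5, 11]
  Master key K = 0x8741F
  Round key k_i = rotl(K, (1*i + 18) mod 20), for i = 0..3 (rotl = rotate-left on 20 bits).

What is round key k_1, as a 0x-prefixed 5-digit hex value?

K = 0x8741F
k_0 = rotl(K, (1*0+18) mod 20) = rotl(K, 18) = 0xE1D07
k_1 = rotl(K, (1*1+18) mod 20) = rotl(K, 19) = 0xC3A0F

0xC3A0F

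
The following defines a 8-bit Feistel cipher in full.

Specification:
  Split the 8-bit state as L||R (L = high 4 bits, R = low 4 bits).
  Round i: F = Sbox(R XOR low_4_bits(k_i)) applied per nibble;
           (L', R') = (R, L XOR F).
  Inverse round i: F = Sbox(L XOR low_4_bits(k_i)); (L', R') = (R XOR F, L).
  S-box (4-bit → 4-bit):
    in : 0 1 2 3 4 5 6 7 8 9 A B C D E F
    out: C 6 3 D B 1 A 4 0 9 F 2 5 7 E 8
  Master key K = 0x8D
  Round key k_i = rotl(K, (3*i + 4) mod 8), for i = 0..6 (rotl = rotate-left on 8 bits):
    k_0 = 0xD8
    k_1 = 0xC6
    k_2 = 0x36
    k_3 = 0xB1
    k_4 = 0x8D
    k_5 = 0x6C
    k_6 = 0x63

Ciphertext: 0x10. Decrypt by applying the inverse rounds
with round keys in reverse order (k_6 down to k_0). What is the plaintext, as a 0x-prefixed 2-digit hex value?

s_0 = ciphertext = 0x10
s_1 = InvRound(s_0, k_6) = 0x31
s_2 = InvRound(s_1, k_5) = 0x93
s_3 = InvRound(s_2, k_4) = 0x89
s_4 = InvRound(s_3, k_3) = 0x08
s_5 = InvRound(s_4, k_2) = 0x20
s_6 = InvRound(s_5, k_1) = 0xB2
s_7 = InvRound(s_6, k_0) = 0xFB

0xFB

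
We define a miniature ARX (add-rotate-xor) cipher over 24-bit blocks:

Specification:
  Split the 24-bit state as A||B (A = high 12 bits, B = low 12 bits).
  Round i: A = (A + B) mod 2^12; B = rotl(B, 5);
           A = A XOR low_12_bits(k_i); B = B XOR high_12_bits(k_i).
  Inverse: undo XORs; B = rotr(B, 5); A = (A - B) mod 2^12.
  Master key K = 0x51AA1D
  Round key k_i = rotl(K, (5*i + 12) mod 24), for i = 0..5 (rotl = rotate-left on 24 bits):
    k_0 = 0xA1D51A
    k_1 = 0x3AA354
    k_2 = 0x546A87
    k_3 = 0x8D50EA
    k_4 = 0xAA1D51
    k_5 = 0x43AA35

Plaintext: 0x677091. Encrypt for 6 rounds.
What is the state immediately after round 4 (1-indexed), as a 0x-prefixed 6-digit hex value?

0x90B911

s_0 = plaintext = 0x677091
s_1 = Round(s_0, k_0) = 0x21283C
s_2 = Round(s_1, k_1) = 0x91A43A
s_3 = Round(s_2, k_2) = 0x7D320E
s_4 = Round(s_3, k_3) = 0x90B911
s_5 = Round(s_4, k_4) = 0xF4D893
s_6 = Round(s_5, k_5) = 0xDD564B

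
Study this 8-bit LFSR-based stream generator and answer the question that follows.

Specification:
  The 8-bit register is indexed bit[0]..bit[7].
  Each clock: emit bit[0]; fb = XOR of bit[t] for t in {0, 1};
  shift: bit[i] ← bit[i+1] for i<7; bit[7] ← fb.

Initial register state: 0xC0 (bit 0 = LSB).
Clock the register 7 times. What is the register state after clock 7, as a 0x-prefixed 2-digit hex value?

reg_0 = 0xC0
clock 1: out=0, reg = 0x60
clock 2: out=0, reg = 0x30
clock 3: out=0, reg = 0x18
clock 4: out=0, reg = 0x0C
clock 5: out=0, reg = 0x06
clock 6: out=0, reg = 0x83
clock 7: out=1, reg = 0x41

0x41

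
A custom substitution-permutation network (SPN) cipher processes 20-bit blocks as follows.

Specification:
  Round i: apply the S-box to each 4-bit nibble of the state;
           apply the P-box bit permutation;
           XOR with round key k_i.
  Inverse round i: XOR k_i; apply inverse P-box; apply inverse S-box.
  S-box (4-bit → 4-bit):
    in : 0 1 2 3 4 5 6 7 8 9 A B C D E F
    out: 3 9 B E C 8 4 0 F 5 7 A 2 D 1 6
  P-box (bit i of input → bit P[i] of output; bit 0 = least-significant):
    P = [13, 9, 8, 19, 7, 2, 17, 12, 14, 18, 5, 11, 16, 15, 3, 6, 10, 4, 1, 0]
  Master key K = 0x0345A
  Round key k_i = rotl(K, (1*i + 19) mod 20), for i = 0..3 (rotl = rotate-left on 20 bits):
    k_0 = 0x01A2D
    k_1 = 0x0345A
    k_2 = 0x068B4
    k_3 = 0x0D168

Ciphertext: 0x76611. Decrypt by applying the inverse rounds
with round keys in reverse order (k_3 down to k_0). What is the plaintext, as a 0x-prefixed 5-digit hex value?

s_0 = ciphertext = 0x76611
s_1 = InvRound(s_0, k_3) = 0x28F4A
s_2 = InvRound(s_1, k_2) = 0xA39AA
s_3 = InvRound(s_2, k_1) = 0x05494
s_4 = InvRound(s_3, k_0) = 0x26DEC

0x26DEC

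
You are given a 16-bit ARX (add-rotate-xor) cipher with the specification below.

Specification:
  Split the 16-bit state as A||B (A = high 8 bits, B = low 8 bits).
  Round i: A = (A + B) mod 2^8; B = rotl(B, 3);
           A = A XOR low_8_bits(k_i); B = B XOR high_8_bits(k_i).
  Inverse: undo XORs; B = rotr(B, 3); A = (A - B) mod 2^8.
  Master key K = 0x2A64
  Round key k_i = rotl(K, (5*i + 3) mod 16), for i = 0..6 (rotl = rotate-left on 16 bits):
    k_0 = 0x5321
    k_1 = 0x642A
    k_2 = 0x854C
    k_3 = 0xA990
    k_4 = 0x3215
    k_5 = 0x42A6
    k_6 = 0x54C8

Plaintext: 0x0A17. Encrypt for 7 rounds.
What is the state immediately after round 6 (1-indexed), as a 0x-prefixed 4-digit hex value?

s_0 = plaintext = 0x0A17
s_1 = Round(s_0, k_0) = 0x00EB
s_2 = Round(s_1, k_1) = 0xC13B
s_3 = Round(s_2, k_2) = 0xB05C
s_4 = Round(s_3, k_3) = 0x9C4B
s_5 = Round(s_4, k_4) = 0xF268
s_6 = Round(s_5, k_5) = 0xFC01
s_7 = Round(s_6, k_6) = 0x355C

0xFC01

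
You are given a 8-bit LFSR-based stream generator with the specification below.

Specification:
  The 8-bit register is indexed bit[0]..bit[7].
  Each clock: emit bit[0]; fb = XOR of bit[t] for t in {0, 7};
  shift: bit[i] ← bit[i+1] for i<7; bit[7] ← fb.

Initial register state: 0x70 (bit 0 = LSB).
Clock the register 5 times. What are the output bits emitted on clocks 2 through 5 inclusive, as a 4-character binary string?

0001

reg_0 = 0x70
clock 1: out=0, reg = 0x38
clock 2: out=0, reg = 0x1C
clock 3: out=0, reg = 0x0E
clock 4: out=0, reg = 0x07
clock 5: out=1, reg = 0x83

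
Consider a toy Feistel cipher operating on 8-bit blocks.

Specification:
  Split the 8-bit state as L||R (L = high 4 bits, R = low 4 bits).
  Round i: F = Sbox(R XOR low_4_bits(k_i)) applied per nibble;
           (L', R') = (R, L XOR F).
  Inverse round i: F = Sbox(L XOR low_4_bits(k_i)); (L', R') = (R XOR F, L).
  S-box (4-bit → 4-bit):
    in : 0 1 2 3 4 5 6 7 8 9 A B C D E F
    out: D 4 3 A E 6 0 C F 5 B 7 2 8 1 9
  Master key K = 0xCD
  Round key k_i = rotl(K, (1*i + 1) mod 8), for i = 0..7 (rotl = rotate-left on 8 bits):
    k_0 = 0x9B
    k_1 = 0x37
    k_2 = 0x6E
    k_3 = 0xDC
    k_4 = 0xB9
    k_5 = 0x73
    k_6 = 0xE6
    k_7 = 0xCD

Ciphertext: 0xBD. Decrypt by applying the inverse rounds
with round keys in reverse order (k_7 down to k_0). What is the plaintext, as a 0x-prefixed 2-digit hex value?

0x2D

s_0 = ciphertext = 0xBD
s_1 = InvRound(s_0, k_7) = 0xDB
s_2 = InvRound(s_1, k_6) = 0xCD
s_3 = InvRound(s_2, k_5) = 0x4C
s_4 = InvRound(s_3, k_4) = 0x44
s_5 = InvRound(s_4, k_3) = 0xB4
s_6 = InvRound(s_5, k_2) = 0x2B
s_7 = InvRound(s_6, k_1) = 0xD2
s_8 = InvRound(s_7, k_0) = 0x2D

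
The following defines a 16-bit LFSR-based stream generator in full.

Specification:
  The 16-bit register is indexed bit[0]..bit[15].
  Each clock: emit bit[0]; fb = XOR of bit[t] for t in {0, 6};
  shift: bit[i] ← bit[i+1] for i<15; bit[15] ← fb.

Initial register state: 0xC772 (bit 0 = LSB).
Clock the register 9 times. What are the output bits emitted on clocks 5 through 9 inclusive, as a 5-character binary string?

11101

reg_0 = 0xC772
clock 1: out=0, reg = 0xE3B9
clock 2: out=1, reg = 0xF1DC
clock 3: out=0, reg = 0xF8EE
clock 4: out=0, reg = 0xFC77
clock 5: out=1, reg = 0x7E3B
clock 6: out=1, reg = 0xBF1D
clock 7: out=1, reg = 0xDF8E
clock 8: out=0, reg = 0x6FC7
clock 9: out=1, reg = 0x37E3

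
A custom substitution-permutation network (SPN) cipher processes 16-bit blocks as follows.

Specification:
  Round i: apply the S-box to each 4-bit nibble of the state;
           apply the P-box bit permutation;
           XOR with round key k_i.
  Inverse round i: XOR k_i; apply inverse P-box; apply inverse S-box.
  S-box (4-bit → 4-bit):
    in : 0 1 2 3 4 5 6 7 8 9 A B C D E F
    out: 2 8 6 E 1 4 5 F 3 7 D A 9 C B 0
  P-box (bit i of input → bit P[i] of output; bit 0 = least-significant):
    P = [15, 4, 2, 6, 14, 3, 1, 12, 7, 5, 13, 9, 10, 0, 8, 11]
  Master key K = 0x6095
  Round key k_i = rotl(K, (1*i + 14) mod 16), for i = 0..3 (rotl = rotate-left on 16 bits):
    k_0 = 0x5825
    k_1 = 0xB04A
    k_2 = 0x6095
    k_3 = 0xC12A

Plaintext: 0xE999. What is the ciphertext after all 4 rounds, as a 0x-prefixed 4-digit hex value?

s_0 = plaintext = 0xE999
s_1 = Round(s_0, k_0) = 0xB49A
s_2 = Round(s_1, k_1) = 0x7885
s_3 = Round(s_2, k_2) = 0x2D38
s_4 = Round(s_3, k_3) = 0x7231

0x7231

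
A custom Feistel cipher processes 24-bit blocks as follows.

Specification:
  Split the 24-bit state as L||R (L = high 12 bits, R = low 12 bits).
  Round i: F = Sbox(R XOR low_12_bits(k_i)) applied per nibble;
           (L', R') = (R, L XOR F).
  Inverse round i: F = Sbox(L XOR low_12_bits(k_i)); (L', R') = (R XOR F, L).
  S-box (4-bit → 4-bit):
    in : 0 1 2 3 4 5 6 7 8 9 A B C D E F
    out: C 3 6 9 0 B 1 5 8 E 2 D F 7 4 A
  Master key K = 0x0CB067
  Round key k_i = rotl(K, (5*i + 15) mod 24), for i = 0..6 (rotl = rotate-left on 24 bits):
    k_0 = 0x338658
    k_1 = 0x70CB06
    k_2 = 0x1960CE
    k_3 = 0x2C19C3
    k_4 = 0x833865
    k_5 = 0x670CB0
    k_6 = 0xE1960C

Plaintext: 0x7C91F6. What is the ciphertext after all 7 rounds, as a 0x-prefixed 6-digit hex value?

0xC67A20

s_0 = plaintext = 0x7C91F6
s_1 = Round(s_0, k_0) = 0x1F62ED
s_2 = Round(s_1, k_1) = 0x2EDFBB
s_3 = Round(s_2, k_2) = 0xFBB8B6
s_4 = Round(s_3, k_3) = 0x8B6CE0
s_5 = Round(s_4, k_4) = 0xCE083D
s_6 = Round(s_5, k_5) = 0x83DC67
s_7 = Round(s_6, k_6) = 0xC67A20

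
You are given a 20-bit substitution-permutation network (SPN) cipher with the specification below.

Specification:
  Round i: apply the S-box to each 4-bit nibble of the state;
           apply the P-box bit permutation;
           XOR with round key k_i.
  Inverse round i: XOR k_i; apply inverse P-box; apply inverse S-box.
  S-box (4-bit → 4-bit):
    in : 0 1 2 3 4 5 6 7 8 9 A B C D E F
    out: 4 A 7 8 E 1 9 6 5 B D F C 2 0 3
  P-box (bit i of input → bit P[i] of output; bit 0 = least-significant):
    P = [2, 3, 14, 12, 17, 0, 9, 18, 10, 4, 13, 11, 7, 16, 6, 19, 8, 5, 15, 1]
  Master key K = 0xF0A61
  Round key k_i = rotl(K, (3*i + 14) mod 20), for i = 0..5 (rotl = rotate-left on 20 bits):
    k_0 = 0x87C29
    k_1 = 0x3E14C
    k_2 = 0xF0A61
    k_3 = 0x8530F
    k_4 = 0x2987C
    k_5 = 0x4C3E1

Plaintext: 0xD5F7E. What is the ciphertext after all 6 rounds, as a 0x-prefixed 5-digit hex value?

0x8E722

s_0 = plaintext = 0xD5F7E
s_1 = Round(s_0, k_0) = 0x87A98
s_2 = Round(s_1, k_1) = 0x40C09
s_3 = Round(s_2, k_2) = 0xFB00F
s_4 = Round(s_3, k_3) = 0x170E3
s_5 = Round(s_4, k_4) = 0x3A81E
s_6 = Round(s_5, k_5) = 0x8E722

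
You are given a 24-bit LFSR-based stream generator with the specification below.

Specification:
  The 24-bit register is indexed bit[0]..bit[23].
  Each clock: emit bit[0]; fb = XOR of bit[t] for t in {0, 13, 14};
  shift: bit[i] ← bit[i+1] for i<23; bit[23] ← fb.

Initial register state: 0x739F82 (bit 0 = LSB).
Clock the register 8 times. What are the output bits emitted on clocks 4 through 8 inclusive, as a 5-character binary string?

reg_0 = 0x739F82
clock 1: out=0, reg = 0x39CFC1
clock 2: out=1, reg = 0x1CE7E0
clock 3: out=0, reg = 0x0E73F0
clock 4: out=0, reg = 0x0739F8
clock 5: out=0, reg = 0x839CFC
clock 6: out=0, reg = 0x41CE7E
clock 7: out=0, reg = 0xA0E73F
clock 8: out=1, reg = 0xD0739F

00001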